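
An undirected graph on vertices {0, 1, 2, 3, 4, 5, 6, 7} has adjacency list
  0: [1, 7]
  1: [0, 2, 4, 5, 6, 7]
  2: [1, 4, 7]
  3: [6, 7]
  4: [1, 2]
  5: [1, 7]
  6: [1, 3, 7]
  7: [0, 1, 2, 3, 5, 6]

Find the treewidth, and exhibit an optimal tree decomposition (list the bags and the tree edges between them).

Treewidth 2.
Bags: B1 = {0, 1, 7}  B2 = {1, 2, 7}  B3 = {1, 5, 7}  B4 = {1, 6, 7}  B5 = {3, 6, 7}  B6 = {1, 2, 4}
Tree: B1–B2, B1–B3, B3–B4, B4–B5, B2–B6

The largest bag has 3 vertices, giving width 2; this decomposition certifies tw(G) ≤ 2. Conversely, {1, 2, 4} is a clique of size 3, and the vertices of any clique must share a bag in every tree decomposition; so some bag has ≥ 3 vertices and tw(G) ≥ 2. Therefore the treewidth is 2.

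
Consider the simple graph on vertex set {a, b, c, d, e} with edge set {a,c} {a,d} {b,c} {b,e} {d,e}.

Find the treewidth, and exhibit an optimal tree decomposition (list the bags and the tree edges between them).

Every bag has size at most 3, so the width is 3 − 1 = 2 and tw(G) ≤ 2. For the lower bound, G contains the cycle d–e–b–c–a–d, so G is not a forest; only forests have treewidth ≤ 1, hence tw(G) ≥ 2. Hence tw(G) = 2 exactly.

Treewidth 2.
Bags: B1 = {b, d, e}  B2 = {b, c, d}  B3 = {a, c, d}
Tree: B1–B2, B2–B3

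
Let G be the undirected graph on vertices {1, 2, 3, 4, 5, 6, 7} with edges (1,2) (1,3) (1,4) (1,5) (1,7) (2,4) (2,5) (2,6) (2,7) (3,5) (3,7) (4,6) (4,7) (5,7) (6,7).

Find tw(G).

A width-3 tree decomposition is:
Bags: B1 = {1, 2, 4, 7}  B2 = {1, 2, 5, 7}  B3 = {2, 4, 6, 7}  B4 = {1, 3, 5, 7}
Tree: B1–B2, B1–B3, B2–B4
Each bag holds 4 vertices, so the decomposition has width 3, which upper-bounds the treewidth. On the other hand G contains the 4-clique {1, 2, 4, 7}. A clique must lie in a single bag of any decomposition, so no decomposition can have width below 3. Hence tw(G) = 3 exactly.

3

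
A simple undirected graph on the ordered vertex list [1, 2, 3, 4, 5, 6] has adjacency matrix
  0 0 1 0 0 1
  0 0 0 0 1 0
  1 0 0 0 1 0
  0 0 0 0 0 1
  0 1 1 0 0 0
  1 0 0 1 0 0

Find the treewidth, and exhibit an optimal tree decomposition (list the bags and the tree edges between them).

Treewidth 1.
One such decomposition:
Bags: B1 = {2, 5}  B2 = {3, 5}  B3 = {1, 3}  B4 = {1, 6}  B5 = {4, 6}
Tree: B1–B2, B2–B3, B3–B4, B4–B5

Each bag holds 2 vertices, so the decomposition has width 1, which upper-bounds the treewidth. G has an edge, so its treewidth is at least 1. The upper and lower bounds meet at 1, so that is the treewidth.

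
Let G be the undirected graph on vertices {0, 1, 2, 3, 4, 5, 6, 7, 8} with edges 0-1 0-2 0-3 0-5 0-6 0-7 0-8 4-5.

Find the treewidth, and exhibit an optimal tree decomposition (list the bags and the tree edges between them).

Every bag has size at most 2, so the width is 2 − 1 = 1 and tw(G) ≤ 1. Since G has at least one edge (e.g. 5–0), it is not an edgeless graph, so tw(G) ≥ 1. The upper and lower bounds meet at 1, so that is the treewidth.

Treewidth 1.
One such decomposition:
Bags: B1 = {0, 5}  B2 = {0, 1}  B3 = {0, 7}  B4 = {0, 8}  B5 = {0, 2}  B6 = {4, 5}  B7 = {0, 3}  B8 = {0, 6}
Tree: B1–B2, B2–B3, B3–B4, B3–B5, B1–B6, B2–B7, B1–B8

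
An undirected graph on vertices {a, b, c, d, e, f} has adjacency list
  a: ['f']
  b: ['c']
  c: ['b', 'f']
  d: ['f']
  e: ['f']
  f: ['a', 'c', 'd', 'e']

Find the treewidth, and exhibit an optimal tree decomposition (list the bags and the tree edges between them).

Treewidth 1.
Bags: B1 = {e, f}  B2 = {d, f}  B3 = {c, f}  B4 = {b, c}  B5 = {a, f}
Tree: B1–B2, B1–B3, B3–B4, B2–B5

Each bag holds 2 vertices, so the decomposition has width 1, which upper-bounds the treewidth. Any graph with an edge has treewidth ≥ 1, and G has the edge e–f. Therefore the treewidth is 1.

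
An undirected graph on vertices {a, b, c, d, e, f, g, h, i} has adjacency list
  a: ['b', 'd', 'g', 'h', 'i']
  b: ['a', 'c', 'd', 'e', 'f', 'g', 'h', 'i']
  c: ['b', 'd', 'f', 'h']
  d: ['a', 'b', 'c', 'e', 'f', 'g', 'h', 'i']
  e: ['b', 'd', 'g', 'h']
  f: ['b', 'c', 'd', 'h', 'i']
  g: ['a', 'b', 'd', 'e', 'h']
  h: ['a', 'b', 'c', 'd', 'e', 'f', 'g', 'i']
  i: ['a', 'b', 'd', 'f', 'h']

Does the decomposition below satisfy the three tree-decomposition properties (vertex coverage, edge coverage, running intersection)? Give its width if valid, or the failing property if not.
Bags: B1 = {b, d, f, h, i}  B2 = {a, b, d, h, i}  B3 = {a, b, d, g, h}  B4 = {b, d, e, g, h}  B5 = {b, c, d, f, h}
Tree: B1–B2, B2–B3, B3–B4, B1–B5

Vertex coverage: the bags together contain {a, b, c, d, e, f, g, h, i}, the full vertex set. Edge coverage: each edge of G has both endpoints in at least one bag. Running intersection: for every vertex, the bags containing it form a connected subtree. All three properties hold, so this is a valid tree decomposition of width max|bag| − 1 = 4, and hence tw(G) ≤ 4.

Yes; width 4.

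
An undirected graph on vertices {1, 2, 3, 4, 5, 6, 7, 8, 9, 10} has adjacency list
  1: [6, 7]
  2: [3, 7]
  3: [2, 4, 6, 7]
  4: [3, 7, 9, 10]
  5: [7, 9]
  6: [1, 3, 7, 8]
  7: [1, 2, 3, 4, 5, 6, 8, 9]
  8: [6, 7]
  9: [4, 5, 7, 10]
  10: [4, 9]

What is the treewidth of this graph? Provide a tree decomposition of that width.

Treewidth 2.
Bags: B1 = {3, 4, 7}  B2 = {2, 3, 7}  B3 = {4, 7, 9}  B4 = {5, 7, 9}  B5 = {3, 6, 7}  B6 = {4, 9, 10}  B7 = {6, 7, 8}  B8 = {1, 6, 7}
Tree: B1–B2, B1–B3, B3–B4, B1–B5, B3–B6, B5–B7, B5–B8

The largest bag has 3 vertices, giving width 2; this decomposition certifies tw(G) ≤ 2. On the other hand G contains the 3-clique {4, 9, 10}. A clique must lie in a single bag of any decomposition, so no decomposition can have width below 2. Combining the bounds, tw(G) = 2.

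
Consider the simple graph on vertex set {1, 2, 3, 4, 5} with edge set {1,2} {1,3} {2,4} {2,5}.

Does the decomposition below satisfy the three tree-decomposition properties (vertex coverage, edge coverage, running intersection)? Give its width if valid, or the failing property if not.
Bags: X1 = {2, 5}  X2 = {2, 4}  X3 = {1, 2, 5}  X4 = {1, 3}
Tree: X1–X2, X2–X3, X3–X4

A tree decomposition must satisfy three properties: every vertex lies in some bag; for every edge, both endpoints lie together in some bag; and for every vertex, the bags containing it form a connected subtree. Here bags containing vertex 5 are not connected in the tree, so the decomposition is invalid.

No — bags containing vertex 5 are not connected in the tree.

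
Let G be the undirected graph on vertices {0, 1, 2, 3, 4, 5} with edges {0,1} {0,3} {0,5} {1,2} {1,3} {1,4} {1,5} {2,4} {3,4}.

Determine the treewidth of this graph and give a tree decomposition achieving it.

Treewidth 2.
One such decomposition:
Bags: B1 = {1, 3, 4}  B2 = {1, 2, 4}  B3 = {0, 1, 3}  B4 = {0, 1, 5}
Tree: B1–B2, B1–B3, B3–B4

The largest bag has 3 vertices, giving width 2; this decomposition certifies tw(G) ≤ 2. For the lower bound, the 3 vertices {0, 1, 3} are pairwise adjacent, and any tree decomposition puts a clique entirely inside one bag — forcing width ≥ 2. Hence tw(G) = 2 exactly.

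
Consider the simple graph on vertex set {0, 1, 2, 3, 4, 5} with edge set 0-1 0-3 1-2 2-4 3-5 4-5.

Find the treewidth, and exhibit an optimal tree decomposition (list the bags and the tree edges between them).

Treewidth 2.
Bags: B1 = {0, 1, 2}  B2 = {0, 2, 4}  B3 = {0, 4, 5}  B4 = {0, 3, 5}
Tree: B1–B2, B2–B3, B3–B4

Every bag has size at most 3, so the width is 3 − 1 = 2 and tw(G) ≤ 2. The edges 0–1–2–4–5–3–0 form a cycle, so G is not a tree and its treewidth is at least 2. Hence tw(G) = 2 exactly.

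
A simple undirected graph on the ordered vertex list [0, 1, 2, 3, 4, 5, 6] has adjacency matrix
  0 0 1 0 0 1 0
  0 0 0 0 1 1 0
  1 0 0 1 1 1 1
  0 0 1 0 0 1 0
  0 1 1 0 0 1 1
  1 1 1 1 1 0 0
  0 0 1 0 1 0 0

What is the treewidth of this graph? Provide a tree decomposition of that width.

The largest bag has 3 vertices, giving width 2; this decomposition certifies tw(G) ≤ 2. Conversely, {1, 4, 5} is a clique of size 3, and the vertices of any clique must share a bag in every tree decomposition; so some bag has ≥ 3 vertices and tw(G) ≥ 2. The upper and lower bounds meet at 2, so that is the treewidth.

Treewidth 2.
One such decomposition:
Bags: B1 = {2, 3, 5}  B2 = {2, 4, 5}  B3 = {0, 2, 5}  B4 = {2, 4, 6}  B5 = {1, 4, 5}
Tree: B1–B2, B2–B3, B2–B4, B2–B5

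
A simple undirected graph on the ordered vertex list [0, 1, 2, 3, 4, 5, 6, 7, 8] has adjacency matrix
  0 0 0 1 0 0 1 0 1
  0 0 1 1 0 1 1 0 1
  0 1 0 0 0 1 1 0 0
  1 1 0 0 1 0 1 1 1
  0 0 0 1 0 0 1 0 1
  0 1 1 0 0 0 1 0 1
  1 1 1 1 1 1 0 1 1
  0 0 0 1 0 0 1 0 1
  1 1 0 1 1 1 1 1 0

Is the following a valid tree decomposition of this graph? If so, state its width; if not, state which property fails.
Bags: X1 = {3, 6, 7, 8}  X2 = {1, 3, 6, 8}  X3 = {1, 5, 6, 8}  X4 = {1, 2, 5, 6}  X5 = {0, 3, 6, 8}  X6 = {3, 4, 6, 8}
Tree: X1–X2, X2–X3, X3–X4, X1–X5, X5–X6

Yes; width 3.

Vertex coverage: the bags together contain {0, 1, 2, 3, 4, 5, 6, 7, 8}, the full vertex set. Edge coverage: each edge of G has both endpoints in at least one bag. Running intersection: for every vertex, the bags containing it form a connected subtree. All three properties hold, so this is a valid tree decomposition of width max|bag| − 1 = 3, and hence tw(G) ≤ 3.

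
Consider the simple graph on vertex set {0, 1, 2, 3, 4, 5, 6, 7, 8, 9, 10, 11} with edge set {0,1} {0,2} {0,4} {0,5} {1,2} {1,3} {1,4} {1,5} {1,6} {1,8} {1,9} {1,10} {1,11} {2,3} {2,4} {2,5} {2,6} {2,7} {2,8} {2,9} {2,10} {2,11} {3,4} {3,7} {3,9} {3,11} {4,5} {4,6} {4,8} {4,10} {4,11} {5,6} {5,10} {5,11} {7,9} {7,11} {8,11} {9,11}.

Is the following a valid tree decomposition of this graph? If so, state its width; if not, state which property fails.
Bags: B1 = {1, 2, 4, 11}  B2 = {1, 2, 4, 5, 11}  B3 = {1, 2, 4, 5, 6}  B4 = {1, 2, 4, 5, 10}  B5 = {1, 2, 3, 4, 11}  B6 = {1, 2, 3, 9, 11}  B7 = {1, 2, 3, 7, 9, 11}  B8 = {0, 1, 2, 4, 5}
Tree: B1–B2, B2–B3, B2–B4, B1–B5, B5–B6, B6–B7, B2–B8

No — vertex 8 appears in no bag.

A tree decomposition must satisfy three properties: every vertex lies in some bag; for every edge, both endpoints lie together in some bag; and for every vertex, the bags containing it form a connected subtree. Here vertex 8 appears in no bag, so the decomposition is invalid.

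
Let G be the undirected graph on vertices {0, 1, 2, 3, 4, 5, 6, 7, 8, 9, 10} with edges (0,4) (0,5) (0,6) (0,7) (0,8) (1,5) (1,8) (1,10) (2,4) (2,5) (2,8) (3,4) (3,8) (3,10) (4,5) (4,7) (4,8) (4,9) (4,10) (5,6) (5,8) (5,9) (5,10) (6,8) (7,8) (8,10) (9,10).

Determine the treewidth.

A width-3 tree decomposition is:
Bags: B1 = {4, 5, 8, 10}  B2 = {2, 4, 5, 8}  B3 = {0, 4, 5, 8}  B4 = {3, 4, 8, 10}  B5 = {4, 5, 9, 10}  B6 = {0, 4, 7, 8}  B7 = {0, 5, 6, 8}  B8 = {1, 5, 8, 10}
Tree: B1–B2, B2–B3, B1–B4, B1–B5, B3–B6, B3–B7, B1–B8
Every bag has size at most 4, so the width is 4 − 1 = 3 and tw(G) ≤ 3. On the other hand G contains the 4-clique {1, 5, 8, 10}. A clique must lie in a single bag of any decomposition, so no decomposition can have width below 3. Therefore the treewidth is 3.

3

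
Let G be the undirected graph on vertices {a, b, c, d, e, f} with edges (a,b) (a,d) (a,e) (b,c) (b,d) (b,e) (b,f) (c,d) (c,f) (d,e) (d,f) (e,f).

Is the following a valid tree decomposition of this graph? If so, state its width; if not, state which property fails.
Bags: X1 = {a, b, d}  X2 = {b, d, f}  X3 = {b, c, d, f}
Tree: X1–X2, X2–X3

No — vertex e appears in no bag.

A tree decomposition must satisfy three properties: every vertex lies in some bag; for every edge, both endpoints lie together in some bag; and for every vertex, the bags containing it form a connected subtree. Here vertex e appears in no bag, so the decomposition is invalid.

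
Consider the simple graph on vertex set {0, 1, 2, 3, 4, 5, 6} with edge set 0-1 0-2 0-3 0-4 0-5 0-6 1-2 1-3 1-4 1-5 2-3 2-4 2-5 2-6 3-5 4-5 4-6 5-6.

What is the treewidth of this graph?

A width-4 tree decomposition is:
Bags: B1 = {0, 1, 2, 4, 5}  B2 = {0, 1, 2, 3, 5}  B3 = {0, 2, 4, 5, 6}
Tree: B1–B2, B1–B3
Each bag holds 5 vertices, so the decomposition has width 4, which upper-bounds the treewidth. On the other hand G contains the 5-clique {0, 1, 2, 3, 5}. A clique must lie in a single bag of any decomposition, so no decomposition can have width below 4. The upper and lower bounds meet at 4, so that is the treewidth.

4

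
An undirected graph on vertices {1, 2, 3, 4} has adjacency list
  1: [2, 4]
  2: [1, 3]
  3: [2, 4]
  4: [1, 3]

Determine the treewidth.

2

A width-2 tree decomposition is:
Bags: B1 = {1, 2, 3}  B2 = {1, 3, 4}
Tree: B1–B2
The largest bag has 3 vertices, giving width 2; this decomposition certifies tw(G) ≤ 2. The edges 1–2–3–4–1 form a cycle, so G is not a tree and its treewidth is at least 2. Hence tw(G) = 2 exactly.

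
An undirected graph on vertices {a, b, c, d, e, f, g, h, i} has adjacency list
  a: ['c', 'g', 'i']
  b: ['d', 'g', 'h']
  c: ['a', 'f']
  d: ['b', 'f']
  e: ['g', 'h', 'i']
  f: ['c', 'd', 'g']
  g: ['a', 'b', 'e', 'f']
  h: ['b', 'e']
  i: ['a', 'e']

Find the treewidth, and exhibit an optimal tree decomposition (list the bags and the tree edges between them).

Every bag has size at most 4, so the width is 4 − 1 = 3 and tw(G) ≤ 3. For the lower bound: the 4 vertex sets {b,d,h}, {e}, {g}, {a,c,f,i} are disjoint, each induces a connected subgraph, and every pair is joined by at least one edge of G. Contracting each set to a single vertex therefore yields K_{4} as a minor, and since treewidth is minor-monotone, tw(G) ≥ tw(K_{4}) = 3. Therefore the treewidth is 3.

Treewidth 3.
One optimal decomposition is:
Bags: B1 = {b, d, e, h}  B2 = {b, d, e, g}  B3 = {d, e, f, g}  B4 = {e, f, g, i}  B5 = {a, f, g, i}  B6 = {a, c, f, i}
Tree: B1–B2, B2–B3, B3–B4, B4–B5, B5–B6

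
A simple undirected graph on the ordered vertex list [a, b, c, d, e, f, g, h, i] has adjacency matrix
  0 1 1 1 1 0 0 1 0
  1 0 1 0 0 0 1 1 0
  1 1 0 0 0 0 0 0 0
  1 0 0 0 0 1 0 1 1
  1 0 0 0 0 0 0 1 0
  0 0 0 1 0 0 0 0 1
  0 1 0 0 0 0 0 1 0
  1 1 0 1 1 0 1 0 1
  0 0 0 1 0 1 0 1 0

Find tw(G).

A width-2 tree decomposition is:
Bags: B1 = {a, e, h}  B2 = {a, b, h}  B3 = {a, b, c}  B4 = {a, d, h}  B5 = {d, h, i}  B6 = {d, f, i}  B7 = {b, g, h}
Tree: B1–B2, B2–B3, B1–B4, B4–B5, B5–B6, B2–B7
Every bag has size at most 3, so the width is 3 − 1 = 2 and tw(G) ≤ 2. On the other hand G contains the 3-clique {b, g, h}. A clique must lie in a single bag of any decomposition, so no decomposition can have width below 2. Therefore the treewidth is 2.

2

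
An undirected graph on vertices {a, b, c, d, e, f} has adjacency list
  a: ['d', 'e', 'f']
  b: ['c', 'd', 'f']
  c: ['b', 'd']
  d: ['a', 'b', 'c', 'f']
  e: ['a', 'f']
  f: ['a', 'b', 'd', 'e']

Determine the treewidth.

2

A width-2 tree decomposition is:
Bags: B1 = {b, c, d}  B2 = {b, d, f}  B3 = {a, d, f}  B4 = {a, e, f}
Tree: B1–B2, B2–B3, B3–B4
Each bag holds 3 vertices, so the decomposition has width 2, which upper-bounds the treewidth. On the other hand G contains the 3-clique {b, c, d}. A clique must lie in a single bag of any decomposition, so no decomposition can have width below 2. Hence tw(G) = 2 exactly.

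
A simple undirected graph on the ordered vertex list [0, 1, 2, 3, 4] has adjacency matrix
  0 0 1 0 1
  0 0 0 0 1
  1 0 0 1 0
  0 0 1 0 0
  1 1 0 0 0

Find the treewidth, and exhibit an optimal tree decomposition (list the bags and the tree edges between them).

Treewidth 1.
One such decomposition:
Bags: B1 = {1, 4}  B2 = {0, 4}  B3 = {0, 2}  B4 = {2, 3}
Tree: B1–B2, B2–B3, B3–B4

Every bag has size at most 2, so the width is 2 − 1 = 1 and tw(G) ≤ 1. Since G has at least one edge (e.g. 1–4), it is not an edgeless graph, so tw(G) ≥ 1. Hence tw(G) = 1 exactly.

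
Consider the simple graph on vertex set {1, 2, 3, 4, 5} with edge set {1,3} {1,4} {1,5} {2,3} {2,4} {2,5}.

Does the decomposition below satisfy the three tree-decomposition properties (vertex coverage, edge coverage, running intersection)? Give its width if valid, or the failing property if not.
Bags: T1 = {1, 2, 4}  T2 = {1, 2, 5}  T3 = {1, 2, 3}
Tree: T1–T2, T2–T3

Every vertex of G appears in some bag (union = {1, 2, 3, 4, 5}); every edge is covered by a bag; and for each vertex v the set of bags containing v is connected in the bag tree. The decomposition is therefore valid. The largest bag has 3 vertices, so the width is 2.

Yes; width 2.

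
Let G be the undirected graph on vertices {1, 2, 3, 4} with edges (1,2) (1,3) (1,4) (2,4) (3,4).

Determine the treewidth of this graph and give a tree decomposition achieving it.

Treewidth 2.
One such decomposition:
Bags: B1 = {1, 2, 4}  B2 = {1, 3, 4}
Tree: B1–B2

The largest bag has 3 vertices, giving width 2; this decomposition certifies tw(G) ≤ 2. On the other hand G contains the 3-clique {1, 2, 4}. A clique must lie in a single bag of any decomposition, so no decomposition can have width below 2. Therefore the treewidth is 2.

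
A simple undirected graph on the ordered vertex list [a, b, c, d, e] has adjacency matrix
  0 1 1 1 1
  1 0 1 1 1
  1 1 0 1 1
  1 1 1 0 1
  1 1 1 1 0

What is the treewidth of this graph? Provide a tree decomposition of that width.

A single bag containing all 5 vertices is trivially a valid decomposition of width 4. Conversely, {a, b, c, d, e} is a clique of size 5, and the vertices of any clique must share a bag in every tree decomposition; so some bag has ≥ 5 vertices and tw(G) ≥ 4. Combining the bounds, tw(G) = 4.

Treewidth 4.
Bags: B1 = {a, b, c, d, e}
Tree: (single bag)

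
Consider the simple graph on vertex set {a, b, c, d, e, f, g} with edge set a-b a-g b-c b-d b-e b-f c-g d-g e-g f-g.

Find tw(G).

2

A width-2 tree decomposition is:
Bags: B1 = {b, d, g}  B2 = {b, f, g}  B3 = {b, e, g}  B4 = {a, b, g}  B5 = {b, c, g}
Tree: B1–B2, B2–B3, B3–B4, B4–B5
Every bag has size at most 3, so the width is 3 − 1 = 2 and tw(G) ≤ 2. For the lower bound, G contains the cycle b–d–g–f–b, so G is not a forest; only forests have treewidth ≤ 1, hence tw(G) ≥ 2. The upper and lower bounds meet at 2, so that is the treewidth.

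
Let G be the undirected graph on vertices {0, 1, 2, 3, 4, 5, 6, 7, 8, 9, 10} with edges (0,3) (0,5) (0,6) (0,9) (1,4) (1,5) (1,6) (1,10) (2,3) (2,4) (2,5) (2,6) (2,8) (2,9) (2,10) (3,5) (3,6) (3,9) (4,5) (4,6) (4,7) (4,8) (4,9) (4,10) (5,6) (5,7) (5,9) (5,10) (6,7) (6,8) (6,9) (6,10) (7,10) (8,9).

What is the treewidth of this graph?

A width-4 tree decomposition is:
Bags: B1 = {2, 4, 5, 6, 9}  B2 = {2, 4, 5, 6, 10}  B3 = {1, 4, 5, 6, 10}  B4 = {2, 3, 5, 6, 9}  B5 = {4, 5, 6, 7, 10}  B6 = {2, 4, 6, 8, 9}  B7 = {0, 3, 5, 6, 9}
Tree: B1–B2, B2–B3, B1–B4, B2–B5, B1–B6, B4–B7
The largest bag has 5 vertices, giving width 4; this decomposition certifies tw(G) ≤ 4. For the lower bound, the 5 vertices {2, 4, 6, 8, 9} are pairwise adjacent, and any tree decomposition puts a clique entirely inside one bag — forcing width ≥ 4. Hence tw(G) = 4 exactly.

4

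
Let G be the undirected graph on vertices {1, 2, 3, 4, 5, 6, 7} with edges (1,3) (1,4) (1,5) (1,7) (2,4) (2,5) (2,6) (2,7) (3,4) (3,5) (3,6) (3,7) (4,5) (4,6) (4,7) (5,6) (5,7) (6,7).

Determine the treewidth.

4

A width-4 tree decomposition is:
Bags: B1 = {3, 4, 5, 6, 7}  B2 = {1, 3, 4, 5, 7}  B3 = {2, 4, 5, 6, 7}
Tree: B1–B2, B1–B3
The largest bag has 5 vertices, giving width 4; this decomposition certifies tw(G) ≤ 4. On the other hand G contains the 5-clique {2, 4, 5, 6, 7}. A clique must lie in a single bag of any decomposition, so no decomposition can have width below 4. Therefore the treewidth is 4.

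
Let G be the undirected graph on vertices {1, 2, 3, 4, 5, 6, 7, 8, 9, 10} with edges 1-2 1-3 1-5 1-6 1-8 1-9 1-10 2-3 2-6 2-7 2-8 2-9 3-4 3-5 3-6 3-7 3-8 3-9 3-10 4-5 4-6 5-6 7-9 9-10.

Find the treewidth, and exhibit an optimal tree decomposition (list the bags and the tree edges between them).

Every bag has size at most 4, so the width is 4 − 1 = 3 and tw(G) ≤ 3. Conversely, {1, 2, 3, 8} is a clique of size 4, and the vertices of any clique must share a bag in every tree decomposition; so some bag has ≥ 4 vertices and tw(G) ≥ 3. The upper and lower bounds meet at 3, so that is the treewidth.

Treewidth 3.
One optimal decomposition is:
Bags: B1 = {1, 2, 3, 6}  B2 = {1, 2, 3, 8}  B3 = {1, 3, 5, 6}  B4 = {1, 2, 3, 9}  B5 = {2, 3, 7, 9}  B6 = {1, 3, 9, 10}  B7 = {3, 4, 5, 6}
Tree: B1–B2, B1–B3, B1–B4, B4–B5, B4–B6, B3–B7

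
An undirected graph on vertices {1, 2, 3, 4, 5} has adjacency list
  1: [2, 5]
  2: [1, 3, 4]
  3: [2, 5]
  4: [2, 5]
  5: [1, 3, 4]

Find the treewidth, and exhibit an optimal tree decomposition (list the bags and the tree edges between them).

Treewidth 2.
Bags: B1 = {2, 3, 5}  B2 = {1, 2, 5}  B3 = {2, 4, 5}
Tree: B1–B2, B2–B3

The largest bag has 3 vertices, giving width 2; this decomposition certifies tw(G) ≤ 2. For the lower bound, G contains the cycle 3–2–1–5–3, so G is not a forest; only forests have treewidth ≤ 1, hence tw(G) ≥ 2. Combining the bounds, tw(G) = 2.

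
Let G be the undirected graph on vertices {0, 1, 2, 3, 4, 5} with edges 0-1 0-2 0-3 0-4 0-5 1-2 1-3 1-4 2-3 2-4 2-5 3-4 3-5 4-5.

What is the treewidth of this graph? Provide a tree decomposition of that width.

The largest bag has 5 vertices, giving width 4; this decomposition certifies tw(G) ≤ 4. Conversely, {0, 1, 2, 3, 4} is a clique of size 5, and the vertices of any clique must share a bag in every tree decomposition; so some bag has ≥ 5 vertices and tw(G) ≥ 4. The upper and lower bounds meet at 4, so that is the treewidth.

Treewidth 4.
One optimal decomposition is:
Bags: B1 = {0, 2, 3, 4, 5}  B2 = {0, 1, 2, 3, 4}
Tree: B1–B2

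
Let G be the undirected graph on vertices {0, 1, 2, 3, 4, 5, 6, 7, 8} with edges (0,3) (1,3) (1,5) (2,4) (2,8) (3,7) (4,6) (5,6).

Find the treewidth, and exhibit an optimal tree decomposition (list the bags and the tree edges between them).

Treewidth 1.
One optimal decomposition is:
Bags: B1 = {4, 6}  B2 = {2, 4}  B3 = {2, 8}  B4 = {5, 6}  B5 = {1, 5}  B6 = {1, 3}  B7 = {3, 7}  B8 = {0, 3}
Tree: B1–B2, B2–B3, B1–B4, B4–B5, B5–B6, B6–B7, B7–B8

Every bag has size at most 2, so the width is 2 − 1 = 1 and tw(G) ≤ 1. Since G has at least one edge (e.g. 6–4), it is not an edgeless graph, so tw(G) ≥ 1. Combining the bounds, tw(G) = 1.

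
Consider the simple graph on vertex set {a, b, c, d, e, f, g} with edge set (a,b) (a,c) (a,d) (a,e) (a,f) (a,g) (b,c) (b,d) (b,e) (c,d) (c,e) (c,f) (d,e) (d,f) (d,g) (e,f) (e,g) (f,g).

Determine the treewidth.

4

A width-4 tree decomposition is:
Bags: B1 = {a, b, c, d, e}  B2 = {a, c, d, e, f}  B3 = {a, d, e, f, g}
Tree: B1–B2, B2–B3
Each bag holds 5 vertices, so the decomposition has width 4, which upper-bounds the treewidth. Conversely, {a, d, e, f, g} is a clique of size 5, and the vertices of any clique must share a bag in every tree decomposition; so some bag has ≥ 5 vertices and tw(G) ≥ 4. Hence tw(G) = 4 exactly.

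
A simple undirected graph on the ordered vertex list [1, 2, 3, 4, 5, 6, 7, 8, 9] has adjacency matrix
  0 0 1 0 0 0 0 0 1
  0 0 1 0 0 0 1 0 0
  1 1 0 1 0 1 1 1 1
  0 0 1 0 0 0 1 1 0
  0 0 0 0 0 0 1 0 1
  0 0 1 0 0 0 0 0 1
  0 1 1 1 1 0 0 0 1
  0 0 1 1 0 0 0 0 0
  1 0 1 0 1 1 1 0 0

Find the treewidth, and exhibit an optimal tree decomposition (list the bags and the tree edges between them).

Treewidth 2.
Bags: B1 = {1, 3, 9}  B2 = {3, 7, 9}  B3 = {3, 6, 9}  B4 = {3, 4, 7}  B5 = {5, 7, 9}  B6 = {2, 3, 7}  B7 = {3, 4, 8}
Tree: B1–B2, B2–B3, B2–B4, B2–B5, B4–B6, B4–B7

Every bag has size at most 3, so the width is 3 − 1 = 2 and tw(G) ≤ 2. Conversely, {3, 4, 8} is a clique of size 3, and the vertices of any clique must share a bag in every tree decomposition; so some bag has ≥ 3 vertices and tw(G) ≥ 2. Therefore the treewidth is 2.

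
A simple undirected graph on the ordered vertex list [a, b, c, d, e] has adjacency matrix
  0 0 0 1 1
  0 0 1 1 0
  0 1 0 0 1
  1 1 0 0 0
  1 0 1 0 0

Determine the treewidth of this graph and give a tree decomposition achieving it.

Treewidth 2.
One such decomposition:
Bags: B1 = {b, c, e}  B2 = {a, b, e}  B3 = {a, b, d}
Tree: B1–B2, B2–B3

Every bag has size at most 3, so the width is 3 − 1 = 2 and tw(G) ≤ 2. Since b–c–e–a–d–b is a cycle in G, G is not acyclic. Forests are exactly the graphs of treewidth ≤ 1, so tw(G) ≥ 2. The upper and lower bounds meet at 2, so that is the treewidth.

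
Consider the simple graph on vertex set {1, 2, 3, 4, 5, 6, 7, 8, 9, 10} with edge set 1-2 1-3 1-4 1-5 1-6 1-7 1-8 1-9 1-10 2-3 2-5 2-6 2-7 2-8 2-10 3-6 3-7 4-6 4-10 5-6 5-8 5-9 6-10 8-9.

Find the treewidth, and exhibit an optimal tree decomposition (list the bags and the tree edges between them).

The largest bag has 4 vertices, giving width 3; this decomposition certifies tw(G) ≤ 3. Conversely, {1, 5, 8, 9} is a clique of size 4, and the vertices of any clique must share a bag in every tree decomposition; so some bag has ≥ 4 vertices and tw(G) ≥ 3. The upper and lower bounds meet at 3, so that is the treewidth.

Treewidth 3.
Bags: B1 = {1, 2, 5, 8}  B2 = {1, 2, 5, 6}  B3 = {1, 2, 6, 10}  B4 = {1, 2, 3, 6}  B5 = {1, 4, 6, 10}  B6 = {1, 5, 8, 9}  B7 = {1, 2, 3, 7}
Tree: B1–B2, B2–B3, B3–B4, B3–B5, B1–B6, B4–B7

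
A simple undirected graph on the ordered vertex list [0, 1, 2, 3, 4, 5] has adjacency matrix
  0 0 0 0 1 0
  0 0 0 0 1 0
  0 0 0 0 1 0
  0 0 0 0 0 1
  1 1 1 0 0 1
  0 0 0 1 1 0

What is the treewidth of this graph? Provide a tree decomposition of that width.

Treewidth 1.
One such decomposition:
Bags: B1 = {1, 4}  B2 = {4, 5}  B3 = {3, 5}  B4 = {0, 4}  B5 = {2, 4}
Tree: B1–B2, B2–B3, B2–B4, B2–B5

Each bag holds 2 vertices, so the decomposition has width 1, which upper-bounds the treewidth. G has an edge, so its treewidth is at least 1. Hence tw(G) = 1 exactly.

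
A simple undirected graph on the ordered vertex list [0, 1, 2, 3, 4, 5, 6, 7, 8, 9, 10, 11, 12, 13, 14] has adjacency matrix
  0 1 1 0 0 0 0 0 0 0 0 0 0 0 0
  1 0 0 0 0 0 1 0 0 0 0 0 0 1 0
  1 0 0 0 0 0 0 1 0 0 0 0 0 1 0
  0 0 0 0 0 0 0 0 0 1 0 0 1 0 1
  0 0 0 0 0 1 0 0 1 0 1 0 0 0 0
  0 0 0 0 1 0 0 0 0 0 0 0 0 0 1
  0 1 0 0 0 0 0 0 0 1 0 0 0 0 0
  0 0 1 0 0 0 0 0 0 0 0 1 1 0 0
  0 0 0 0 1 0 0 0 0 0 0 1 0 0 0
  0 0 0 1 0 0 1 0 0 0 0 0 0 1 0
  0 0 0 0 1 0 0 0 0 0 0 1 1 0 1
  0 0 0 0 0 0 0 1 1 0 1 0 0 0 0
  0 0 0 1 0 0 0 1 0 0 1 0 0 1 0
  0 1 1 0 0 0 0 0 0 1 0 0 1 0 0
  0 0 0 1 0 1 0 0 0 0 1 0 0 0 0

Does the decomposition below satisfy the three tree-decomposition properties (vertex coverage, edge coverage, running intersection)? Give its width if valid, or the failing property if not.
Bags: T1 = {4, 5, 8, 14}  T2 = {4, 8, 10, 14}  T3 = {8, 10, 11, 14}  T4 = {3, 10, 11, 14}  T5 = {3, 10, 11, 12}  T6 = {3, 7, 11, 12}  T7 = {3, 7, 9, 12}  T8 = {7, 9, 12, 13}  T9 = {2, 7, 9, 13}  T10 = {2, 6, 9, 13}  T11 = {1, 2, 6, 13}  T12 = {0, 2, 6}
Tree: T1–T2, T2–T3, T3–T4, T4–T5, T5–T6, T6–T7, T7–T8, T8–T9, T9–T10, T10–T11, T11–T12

A tree decomposition must satisfy three properties: every vertex lies in some bag; for every edge, both endpoints lie together in some bag; and for every vertex, the bags containing it form a connected subtree. Here edge (1,0) lies in no bag, so the decomposition is invalid.

No — edge (1,0) lies in no bag.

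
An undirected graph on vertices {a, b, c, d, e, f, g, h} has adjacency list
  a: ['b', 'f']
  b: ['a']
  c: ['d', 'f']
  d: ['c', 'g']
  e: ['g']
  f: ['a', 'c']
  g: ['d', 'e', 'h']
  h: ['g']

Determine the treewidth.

A width-1 tree decomposition is:
Bags: B1 = {a, f}  B2 = {c, f}  B3 = {a, b}  B4 = {c, d}  B5 = {d, g}  B6 = {g, h}  B7 = {e, g}
Tree: B1–B2, B1–B3, B2–B4, B4–B5, B5–B6, B6–B7
Each bag holds 2 vertices, so the decomposition has width 1, which upper-bounds the treewidth. Any graph with an edge has treewidth ≥ 1, and G has the edge a–f. Combining the bounds, tw(G) = 1.

1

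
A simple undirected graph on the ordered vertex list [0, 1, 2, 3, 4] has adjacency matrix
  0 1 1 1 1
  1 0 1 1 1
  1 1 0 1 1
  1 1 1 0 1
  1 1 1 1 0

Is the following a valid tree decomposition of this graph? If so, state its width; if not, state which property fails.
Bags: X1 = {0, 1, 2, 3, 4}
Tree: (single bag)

Yes; width 4.

Vertex coverage: the bags together contain {0, 1, 2, 3, 4}, the full vertex set. Edge coverage: each edge of G has both endpoints in at least one bag. Running intersection: for every vertex, the bags containing it form a connected subtree. All three properties hold, so this is a valid tree decomposition of width max|bag| − 1 = 4, and hence tw(G) ≤ 4.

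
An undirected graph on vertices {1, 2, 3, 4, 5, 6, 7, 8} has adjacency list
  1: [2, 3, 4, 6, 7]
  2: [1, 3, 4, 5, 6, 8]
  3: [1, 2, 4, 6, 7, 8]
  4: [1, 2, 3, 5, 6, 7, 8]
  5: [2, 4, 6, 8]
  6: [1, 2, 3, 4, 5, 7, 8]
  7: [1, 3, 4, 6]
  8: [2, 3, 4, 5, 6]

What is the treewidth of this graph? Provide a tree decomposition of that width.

Treewidth 4.
One such decomposition:
Bags: B1 = {1, 2, 3, 4, 6}  B2 = {1, 3, 4, 6, 7}  B3 = {2, 3, 4, 6, 8}  B4 = {2, 4, 5, 6, 8}
Tree: B1–B2, B1–B3, B3–B4

The largest bag has 5 vertices, giving width 4; this decomposition certifies tw(G) ≤ 4. For the lower bound, the 5 vertices {2, 3, 4, 6, 8} are pairwise adjacent, and any tree decomposition puts a clique entirely inside one bag — forcing width ≥ 4. The upper and lower bounds meet at 4, so that is the treewidth.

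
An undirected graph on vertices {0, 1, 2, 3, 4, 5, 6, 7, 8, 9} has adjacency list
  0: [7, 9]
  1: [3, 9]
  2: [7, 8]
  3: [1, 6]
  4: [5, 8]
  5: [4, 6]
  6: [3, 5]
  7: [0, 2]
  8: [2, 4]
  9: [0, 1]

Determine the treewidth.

A width-2 tree decomposition is:
Bags: B1 = {4, 5, 6}  B2 = {3, 4, 6}  B3 = {1, 3, 4}  B4 = {1, 4, 9}  B5 = {0, 4, 9}  B6 = {0, 4, 7}  B7 = {2, 4, 7}  B8 = {2, 4, 8}
Tree: B1–B2, B2–B3, B3–B4, B4–B5, B5–B6, B6–B7, B7–B8
The largest bag has 3 vertices, giving width 2; this decomposition certifies tw(G) ≤ 2. The edges 4–5–6–3–1–9–0–7–2–8–4 form a cycle, so G is not a tree and its treewidth is at least 2. Therefore the treewidth is 2.

2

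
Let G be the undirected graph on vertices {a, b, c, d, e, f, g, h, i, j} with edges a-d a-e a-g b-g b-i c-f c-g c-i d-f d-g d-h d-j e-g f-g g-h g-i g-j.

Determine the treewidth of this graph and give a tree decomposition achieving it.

Every bag has size at most 3, so the width is 3 − 1 = 2 and tw(G) ≤ 2. For the lower bound, the 3 vertices {d, g, j} are pairwise adjacent, and any tree decomposition puts a clique entirely inside one bag — forcing width ≥ 2. Hence tw(G) = 2 exactly.

Treewidth 2.
One such decomposition:
Bags: B1 = {d, f, g}  B2 = {d, g, j}  B3 = {a, d, g}  B4 = {c, f, g}  B5 = {c, g, i}  B6 = {b, g, i}  B7 = {a, e, g}  B8 = {d, g, h}
Tree: B1–B2, B1–B3, B1–B4, B4–B5, B5–B6, B3–B7, B1–B8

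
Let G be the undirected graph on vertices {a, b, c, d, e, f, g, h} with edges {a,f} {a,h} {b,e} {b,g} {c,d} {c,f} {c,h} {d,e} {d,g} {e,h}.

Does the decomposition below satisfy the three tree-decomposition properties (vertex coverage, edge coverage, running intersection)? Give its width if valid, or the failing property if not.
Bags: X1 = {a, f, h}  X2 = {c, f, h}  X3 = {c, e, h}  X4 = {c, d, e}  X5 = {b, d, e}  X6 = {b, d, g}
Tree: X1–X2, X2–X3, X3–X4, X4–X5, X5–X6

Yes; width 2.

Vertex coverage: the bags together contain {a, b, c, d, e, f, g, h}, the full vertex set. Edge coverage: each edge of G has both endpoints in at least one bag. Running intersection: for every vertex, the bags containing it form a connected subtree. All three properties hold, so this is a valid tree decomposition of width max|bag| − 1 = 2, and hence tw(G) ≤ 2.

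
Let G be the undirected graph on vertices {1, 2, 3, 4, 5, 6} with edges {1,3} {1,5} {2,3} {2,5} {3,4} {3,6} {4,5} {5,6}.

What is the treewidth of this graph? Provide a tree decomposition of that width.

Treewidth 2.
One optimal decomposition is:
Bags: B1 = {2, 3, 5}  B2 = {1, 3, 5}  B3 = {3, 5, 6}  B4 = {3, 4, 5}
Tree: B1–B2, B2–B3, B3–B4

The largest bag has 3 vertices, giving width 2; this decomposition certifies tw(G) ≤ 2. For the lower bound, G contains the cycle 2–3–1–5–2, so G is not a forest; only forests have treewidth ≤ 1, hence tw(G) ≥ 2. Therefore the treewidth is 2.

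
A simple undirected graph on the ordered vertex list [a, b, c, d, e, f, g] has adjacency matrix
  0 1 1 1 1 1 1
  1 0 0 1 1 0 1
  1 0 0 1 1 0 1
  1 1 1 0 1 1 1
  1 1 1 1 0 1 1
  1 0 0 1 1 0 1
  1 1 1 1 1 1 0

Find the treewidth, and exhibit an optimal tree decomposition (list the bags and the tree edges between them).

The largest bag has 5 vertices, giving width 4; this decomposition certifies tw(G) ≤ 4. For the lower bound, the 5 vertices {a, c, d, e, g} are pairwise adjacent, and any tree decomposition puts a clique entirely inside one bag — forcing width ≥ 4. Combining the bounds, tw(G) = 4.

Treewidth 4.
One such decomposition:
Bags: B1 = {a, c, d, e, g}  B2 = {a, b, d, e, g}  B3 = {a, d, e, f, g}
Tree: B1–B2, B2–B3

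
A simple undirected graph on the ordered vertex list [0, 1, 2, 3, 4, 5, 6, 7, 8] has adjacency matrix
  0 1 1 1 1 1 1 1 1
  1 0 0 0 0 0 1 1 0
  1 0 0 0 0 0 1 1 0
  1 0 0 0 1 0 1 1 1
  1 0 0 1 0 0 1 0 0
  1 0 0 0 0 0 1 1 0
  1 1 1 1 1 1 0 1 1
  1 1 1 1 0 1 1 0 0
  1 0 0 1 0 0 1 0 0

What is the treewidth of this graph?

3

A width-3 tree decomposition is:
Bags: B1 = {0, 2, 6, 7}  B2 = {0, 5, 6, 7}  B3 = {0, 3, 6, 7}  B4 = {0, 1, 6, 7}  B5 = {0, 3, 4, 6}  B6 = {0, 3, 6, 8}
Tree: B1–B2, B2–B3, B3–B4, B3–B5, B5–B6
Each bag holds 4 vertices, so the decomposition has width 3, which upper-bounds the treewidth. On the other hand G contains the 4-clique {0, 3, 6, 8}. A clique must lie in a single bag of any decomposition, so no decomposition can have width below 3. Hence tw(G) = 3 exactly.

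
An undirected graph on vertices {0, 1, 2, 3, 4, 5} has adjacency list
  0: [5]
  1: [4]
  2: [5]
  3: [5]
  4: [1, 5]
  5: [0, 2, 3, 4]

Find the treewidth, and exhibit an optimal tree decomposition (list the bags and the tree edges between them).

Treewidth 1.
One such decomposition:
Bags: B1 = {0, 5}  B2 = {2, 5}  B3 = {3, 5}  B4 = {4, 5}  B5 = {1, 4}
Tree: B1–B2, B2–B3, B2–B4, B4–B5

Every bag has size at most 2, so the width is 2 − 1 = 1 and tw(G) ≤ 1. Any graph with an edge has treewidth ≥ 1, and G has the edge 5–0. The upper and lower bounds meet at 1, so that is the treewidth.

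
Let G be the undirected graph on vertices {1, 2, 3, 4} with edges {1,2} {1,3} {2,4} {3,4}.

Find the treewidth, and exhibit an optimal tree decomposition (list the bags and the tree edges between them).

Every bag has size at most 3, so the width is 3 − 1 = 2 and tw(G) ≤ 2. For the lower bound, G contains the cycle 2–1–3–4–2, so G is not a forest; only forests have treewidth ≤ 1, hence tw(G) ≥ 2. Therefore the treewidth is 2.

Treewidth 2.
Bags: B1 = {1, 2, 3}  B2 = {2, 3, 4}
Tree: B1–B2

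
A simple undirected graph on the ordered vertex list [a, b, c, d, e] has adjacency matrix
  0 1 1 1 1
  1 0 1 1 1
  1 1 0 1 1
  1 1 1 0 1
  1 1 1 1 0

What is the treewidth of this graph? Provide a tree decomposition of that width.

A single bag containing all 5 vertices is trivially a valid decomposition of width 4. For the lower bound, the 5 vertices {a, b, c, d, e} are pairwise adjacent, and any tree decomposition puts a clique entirely inside one bag — forcing width ≥ 4. Combining the bounds, tw(G) = 4.

Treewidth 4.
Bags: B1 = {a, b, c, d, e}
Tree: (single bag)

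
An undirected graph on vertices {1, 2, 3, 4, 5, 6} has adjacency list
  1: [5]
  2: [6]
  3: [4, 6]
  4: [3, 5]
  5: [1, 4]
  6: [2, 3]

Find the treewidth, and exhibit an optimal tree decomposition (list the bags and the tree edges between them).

Treewidth 1.
Bags: B1 = {1, 5}  B2 = {4, 5}  B3 = {3, 4}  B4 = {3, 6}  B5 = {2, 6}
Tree: B1–B2, B2–B3, B3–B4, B4–B5

Each bag holds 2 vertices, so the decomposition has width 1, which upper-bounds the treewidth. Any graph with an edge has treewidth ≥ 1, and G has the edge 1–5. Therefore the treewidth is 1.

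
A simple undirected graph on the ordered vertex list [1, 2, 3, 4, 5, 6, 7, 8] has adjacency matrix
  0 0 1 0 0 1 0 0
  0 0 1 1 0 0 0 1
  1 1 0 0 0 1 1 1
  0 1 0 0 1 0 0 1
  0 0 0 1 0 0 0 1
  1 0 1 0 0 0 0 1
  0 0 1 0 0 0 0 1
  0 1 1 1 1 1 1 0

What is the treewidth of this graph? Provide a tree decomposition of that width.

The largest bag has 3 vertices, giving width 2; this decomposition certifies tw(G) ≤ 2. For the lower bound, the 3 vertices {2, 3, 8} are pairwise adjacent, and any tree decomposition puts a clique entirely inside one bag — forcing width ≥ 2. Therefore the treewidth is 2.

Treewidth 2.
One such decomposition:
Bags: B1 = {2, 3, 8}  B2 = {3, 7, 8}  B3 = {2, 4, 8}  B4 = {3, 6, 8}  B5 = {4, 5, 8}  B6 = {1, 3, 6}
Tree: B1–B2, B1–B3, B2–B4, B3–B5, B4–B6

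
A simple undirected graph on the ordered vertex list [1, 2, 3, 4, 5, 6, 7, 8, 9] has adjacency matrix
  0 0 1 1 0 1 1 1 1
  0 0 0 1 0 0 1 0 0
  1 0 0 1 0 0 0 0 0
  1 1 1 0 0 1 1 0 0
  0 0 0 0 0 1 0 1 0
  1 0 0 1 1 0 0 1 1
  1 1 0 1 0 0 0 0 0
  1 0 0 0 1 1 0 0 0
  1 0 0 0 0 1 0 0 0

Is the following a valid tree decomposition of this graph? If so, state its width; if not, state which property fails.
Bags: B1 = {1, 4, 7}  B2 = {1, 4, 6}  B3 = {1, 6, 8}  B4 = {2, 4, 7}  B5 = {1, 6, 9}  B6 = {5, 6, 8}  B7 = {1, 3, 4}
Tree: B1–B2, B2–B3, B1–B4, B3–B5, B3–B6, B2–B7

Yes; width 2.

Every vertex of G appears in some bag (union = {1, 2, 3, 4, 5, 6, 7, 8, 9}); every edge is covered by a bag; and for each vertex v the set of bags containing v is connected in the bag tree. The decomposition is therefore valid. The largest bag has 3 vertices, so the width is 2.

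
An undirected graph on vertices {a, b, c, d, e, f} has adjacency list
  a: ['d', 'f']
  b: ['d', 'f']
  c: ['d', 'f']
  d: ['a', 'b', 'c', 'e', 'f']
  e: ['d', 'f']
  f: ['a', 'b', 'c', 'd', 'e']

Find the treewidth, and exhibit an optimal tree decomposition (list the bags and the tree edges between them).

Treewidth 2.
Bags: B1 = {c, d, f}  B2 = {b, d, f}  B3 = {d, e, f}  B4 = {a, d, f}
Tree: B1–B2, B1–B3, B2–B4

The largest bag has 3 vertices, giving width 2; this decomposition certifies tw(G) ≤ 2. For the lower bound, the 3 vertices {d, e, f} are pairwise adjacent, and any tree decomposition puts a clique entirely inside one bag — forcing width ≥ 2. Combining the bounds, tw(G) = 2.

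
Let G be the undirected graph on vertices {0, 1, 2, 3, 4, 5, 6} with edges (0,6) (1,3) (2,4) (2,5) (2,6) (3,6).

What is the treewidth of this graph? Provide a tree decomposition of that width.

Treewidth 1.
One such decomposition:
Bags: B1 = {2, 4}  B2 = {2, 5}  B3 = {2, 6}  B4 = {3, 6}  B5 = {0, 6}  B6 = {1, 3}
Tree: B1–B2, B1–B3, B3–B4, B3–B5, B4–B6

Each bag holds 2 vertices, so the decomposition has width 1, which upper-bounds the treewidth. G has an edge, so its treewidth is at least 1. The upper and lower bounds meet at 1, so that is the treewidth.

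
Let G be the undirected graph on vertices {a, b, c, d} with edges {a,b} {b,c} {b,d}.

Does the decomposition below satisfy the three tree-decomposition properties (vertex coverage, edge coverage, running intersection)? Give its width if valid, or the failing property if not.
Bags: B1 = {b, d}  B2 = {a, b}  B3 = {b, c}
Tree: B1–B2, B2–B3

Every vertex of G appears in some bag (union = {a, b, c, d}); every edge is covered by a bag; and for each vertex v the set of bags containing v is connected in the bag tree. The decomposition is therefore valid. The largest bag has 2 vertices, so the width is 1.

Yes; width 1.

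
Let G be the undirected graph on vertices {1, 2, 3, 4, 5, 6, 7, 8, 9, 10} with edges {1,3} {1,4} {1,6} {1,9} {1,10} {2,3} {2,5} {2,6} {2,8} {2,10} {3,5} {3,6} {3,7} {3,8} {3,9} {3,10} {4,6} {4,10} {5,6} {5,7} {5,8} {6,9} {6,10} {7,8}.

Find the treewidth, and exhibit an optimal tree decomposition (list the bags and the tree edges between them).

Treewidth 3.
One optimal decomposition is:
Bags: B1 = {2, 3, 6, 10}  B2 = {1, 3, 6, 10}  B3 = {1, 4, 6, 10}  B4 = {2, 3, 5, 6}  B5 = {2, 3, 5, 8}  B6 = {1, 3, 6, 9}  B7 = {3, 5, 7, 8}
Tree: B1–B2, B2–B3, B1–B4, B4–B5, B2–B6, B5–B7

The largest bag has 4 vertices, giving width 3; this decomposition certifies tw(G) ≤ 3. On the other hand G contains the 4-clique {2, 3, 5, 8}. A clique must lie in a single bag of any decomposition, so no decomposition can have width below 3. Combining the bounds, tw(G) = 3.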